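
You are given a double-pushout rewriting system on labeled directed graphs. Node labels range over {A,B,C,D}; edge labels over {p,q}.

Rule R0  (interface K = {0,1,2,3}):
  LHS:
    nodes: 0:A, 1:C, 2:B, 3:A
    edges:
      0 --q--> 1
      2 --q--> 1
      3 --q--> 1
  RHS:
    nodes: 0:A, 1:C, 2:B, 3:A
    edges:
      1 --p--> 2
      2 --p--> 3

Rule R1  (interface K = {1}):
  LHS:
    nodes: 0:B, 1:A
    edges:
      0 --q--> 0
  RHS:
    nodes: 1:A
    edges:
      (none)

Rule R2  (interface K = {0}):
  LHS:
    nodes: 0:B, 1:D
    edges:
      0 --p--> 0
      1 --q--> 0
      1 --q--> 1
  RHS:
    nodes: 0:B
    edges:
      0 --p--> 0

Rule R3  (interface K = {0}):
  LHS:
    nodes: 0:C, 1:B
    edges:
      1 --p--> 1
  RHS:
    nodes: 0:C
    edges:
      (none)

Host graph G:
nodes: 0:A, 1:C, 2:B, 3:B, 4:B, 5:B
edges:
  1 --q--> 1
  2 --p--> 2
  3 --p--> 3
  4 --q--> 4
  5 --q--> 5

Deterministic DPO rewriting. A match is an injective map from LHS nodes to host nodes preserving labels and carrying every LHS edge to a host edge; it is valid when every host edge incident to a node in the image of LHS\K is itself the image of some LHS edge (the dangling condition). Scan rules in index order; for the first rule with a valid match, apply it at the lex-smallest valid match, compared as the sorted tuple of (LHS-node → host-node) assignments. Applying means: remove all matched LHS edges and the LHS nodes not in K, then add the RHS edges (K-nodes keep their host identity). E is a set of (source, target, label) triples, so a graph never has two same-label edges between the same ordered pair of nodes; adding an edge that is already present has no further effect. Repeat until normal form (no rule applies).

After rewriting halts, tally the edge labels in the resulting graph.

Answer: q:1

Steps:
[0] host  ⇒  6 nodes, 5 edges  {1-q->1 2-p->2 3-p->3 4-q->4 5-q->5}
[1] R1 @ {0↦4, 1↦0}  ⇒  5 nodes, 4 edges  {1-q->1 2-p->2 3-p->3 5-q->5}
[2] R1 @ {0↦5, 1↦0}  ⇒  4 nodes, 3 edges  {1-q->1 2-p->2 3-p->3}
[3] R3 @ {0↦1, 1↦2}  ⇒  3 nodes, 2 edges  {1-q->1 3-p->3}
[4] R3 @ {0↦1, 1↦3}  ⇒  2 nodes, 1 edges  {1-q->1}
final graph: no rule applies after step 4
NF edges: [(1, 1, 'q')]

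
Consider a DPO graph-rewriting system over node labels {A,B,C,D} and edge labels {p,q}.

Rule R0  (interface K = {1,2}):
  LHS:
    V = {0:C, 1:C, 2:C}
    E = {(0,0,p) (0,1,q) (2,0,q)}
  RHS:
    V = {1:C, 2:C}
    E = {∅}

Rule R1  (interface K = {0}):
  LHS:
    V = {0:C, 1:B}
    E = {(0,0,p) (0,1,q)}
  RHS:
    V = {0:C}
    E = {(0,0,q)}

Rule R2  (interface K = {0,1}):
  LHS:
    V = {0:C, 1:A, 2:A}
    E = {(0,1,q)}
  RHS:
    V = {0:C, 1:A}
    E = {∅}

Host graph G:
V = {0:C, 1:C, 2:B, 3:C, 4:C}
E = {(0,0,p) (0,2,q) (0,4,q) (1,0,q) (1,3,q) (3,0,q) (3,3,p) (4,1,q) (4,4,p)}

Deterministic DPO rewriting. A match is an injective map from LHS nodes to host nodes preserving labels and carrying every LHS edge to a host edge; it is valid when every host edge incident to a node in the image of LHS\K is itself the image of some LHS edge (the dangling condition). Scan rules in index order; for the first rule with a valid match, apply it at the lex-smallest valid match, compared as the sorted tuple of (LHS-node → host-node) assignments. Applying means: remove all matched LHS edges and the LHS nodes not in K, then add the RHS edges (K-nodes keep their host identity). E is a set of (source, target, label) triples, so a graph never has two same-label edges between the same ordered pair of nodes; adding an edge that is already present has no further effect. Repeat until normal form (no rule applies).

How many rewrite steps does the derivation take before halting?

Answer: 3

Rewrite trace:
start.  V:5 E:9  edges: 0-p->0 0-q->2 0-q->4 1-q->0 1-q->3 3-q->0 3-p->3 4-q->1 4-p->4
1. fire R0 via {0↦3, 1↦0, 2↦1}  →  V:4 E:6  edges: 0-p->0 0-q->2 0-q->4 1-q->0 4-q->1 4-p->4
2. fire R0 via {0↦4, 1↦1, 2↦0}  →  V:3 E:3  edges: 0-p->0 0-q->2 1-q->0
3. fire R1 via {0↦0, 1↦2}  →  V:2 E:2  edges: 0-q->0 1-q->0
normal form: no rule applies after step 3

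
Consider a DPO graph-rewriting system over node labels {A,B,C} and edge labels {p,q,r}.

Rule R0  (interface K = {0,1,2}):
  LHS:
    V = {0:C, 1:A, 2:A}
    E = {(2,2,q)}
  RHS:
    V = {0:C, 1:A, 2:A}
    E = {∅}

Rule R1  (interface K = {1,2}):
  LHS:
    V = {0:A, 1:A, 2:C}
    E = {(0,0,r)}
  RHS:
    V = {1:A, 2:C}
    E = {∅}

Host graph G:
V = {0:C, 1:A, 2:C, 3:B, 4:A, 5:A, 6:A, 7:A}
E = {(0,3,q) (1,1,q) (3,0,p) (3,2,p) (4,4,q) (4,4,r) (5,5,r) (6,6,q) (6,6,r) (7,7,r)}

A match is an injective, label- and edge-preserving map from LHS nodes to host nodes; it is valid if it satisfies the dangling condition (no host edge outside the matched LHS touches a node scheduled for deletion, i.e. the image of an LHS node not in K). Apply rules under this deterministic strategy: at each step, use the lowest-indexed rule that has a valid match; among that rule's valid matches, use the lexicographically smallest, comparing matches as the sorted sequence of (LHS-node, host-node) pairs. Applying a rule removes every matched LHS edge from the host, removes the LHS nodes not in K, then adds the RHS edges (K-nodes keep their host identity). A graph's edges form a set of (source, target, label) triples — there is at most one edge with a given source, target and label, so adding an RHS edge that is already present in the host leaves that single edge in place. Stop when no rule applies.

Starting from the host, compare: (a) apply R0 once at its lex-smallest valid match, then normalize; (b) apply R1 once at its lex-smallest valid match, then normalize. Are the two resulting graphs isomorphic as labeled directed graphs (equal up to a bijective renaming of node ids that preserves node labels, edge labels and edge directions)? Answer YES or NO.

branch R0-first: apply at {0↦0, 1↦1, 2↦4} → |E|=9, then 6 more step(s) → NF |V|=4 |E|=3 V={0:C, 1:A, 2:C, 3:B} E=0-q->3 3-p->0 3-p->2
branch R1-first: apply at {0↦5, 1↦1, 2↦0} → |E|=9, then 6 more step(s) → NF |V|=4 |E|=3 V={0:C, 1:A, 2:C, 3:B} E=0-q->3 3-p->0 3-p->2
graphs isomorphic (equal up to label-preserving node renaming)

Answer: YES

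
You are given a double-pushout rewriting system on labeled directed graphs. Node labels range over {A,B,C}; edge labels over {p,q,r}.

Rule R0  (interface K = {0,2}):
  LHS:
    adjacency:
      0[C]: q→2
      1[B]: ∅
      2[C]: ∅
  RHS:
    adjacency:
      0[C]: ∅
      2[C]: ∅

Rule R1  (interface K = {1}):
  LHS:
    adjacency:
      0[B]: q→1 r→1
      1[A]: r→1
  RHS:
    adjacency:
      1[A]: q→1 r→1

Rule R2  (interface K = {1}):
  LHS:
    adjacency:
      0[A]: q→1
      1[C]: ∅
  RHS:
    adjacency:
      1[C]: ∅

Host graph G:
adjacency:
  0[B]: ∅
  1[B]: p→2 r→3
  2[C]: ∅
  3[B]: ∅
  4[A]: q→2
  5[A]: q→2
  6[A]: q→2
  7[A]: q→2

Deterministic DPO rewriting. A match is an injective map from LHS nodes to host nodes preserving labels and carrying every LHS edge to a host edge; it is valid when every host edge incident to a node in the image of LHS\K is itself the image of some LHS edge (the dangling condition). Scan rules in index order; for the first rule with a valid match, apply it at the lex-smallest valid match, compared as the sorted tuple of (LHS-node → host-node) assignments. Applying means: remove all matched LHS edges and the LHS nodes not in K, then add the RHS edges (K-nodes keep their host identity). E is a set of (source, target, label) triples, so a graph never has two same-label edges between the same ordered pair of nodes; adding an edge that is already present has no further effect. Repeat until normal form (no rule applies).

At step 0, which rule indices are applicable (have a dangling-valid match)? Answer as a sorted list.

Answer: [R2]

Steps:
R0: no valid match — LHS pattern not found
R1: no valid match — LHS pattern not found
R2: 4 valid matches — {0↦4, 1↦2}, {0↦5, 1↦2}, {0↦6, 1↦2} (+1 more)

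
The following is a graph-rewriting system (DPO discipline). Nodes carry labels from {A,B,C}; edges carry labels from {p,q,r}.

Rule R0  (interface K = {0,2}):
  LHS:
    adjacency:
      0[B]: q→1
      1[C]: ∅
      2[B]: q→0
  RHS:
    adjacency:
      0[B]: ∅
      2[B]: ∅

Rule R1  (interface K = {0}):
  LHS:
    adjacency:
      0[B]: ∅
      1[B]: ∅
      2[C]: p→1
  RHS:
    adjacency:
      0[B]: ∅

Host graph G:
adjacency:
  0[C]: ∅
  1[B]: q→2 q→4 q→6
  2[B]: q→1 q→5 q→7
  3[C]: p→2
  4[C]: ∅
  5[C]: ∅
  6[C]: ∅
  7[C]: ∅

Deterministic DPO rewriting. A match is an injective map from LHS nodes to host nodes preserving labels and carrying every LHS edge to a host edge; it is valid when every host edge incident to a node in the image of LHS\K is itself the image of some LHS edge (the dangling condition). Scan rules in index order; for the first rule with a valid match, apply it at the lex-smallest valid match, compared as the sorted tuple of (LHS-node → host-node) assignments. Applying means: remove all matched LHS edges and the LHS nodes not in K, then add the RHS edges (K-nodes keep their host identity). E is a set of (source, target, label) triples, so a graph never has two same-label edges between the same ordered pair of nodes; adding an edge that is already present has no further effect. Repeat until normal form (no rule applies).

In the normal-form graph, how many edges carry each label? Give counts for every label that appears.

Answer: p:1 q:2

Rewrite trace:
start.  V:8 E:7  edges: 1-q->2 1-q->4 1-q->6 2-q->1 2-q->5 2-q->7 3-p->2
1. fire R0 via {0↦1, 1↦4, 2↦2}  →  V:7 E:5  edges: 1-q->2 1-q->6 2-q->5 2-q->7 3-p->2
2. fire R0 via {0↦2, 1↦5, 2↦1}  →  V:6 E:3  edges: 1-q->6 2-q->7 3-p->2
halt: no rule applies after step 2
NF edges: [(1, 6, 'q'), (2, 7, 'q'), (3, 2, 'p')]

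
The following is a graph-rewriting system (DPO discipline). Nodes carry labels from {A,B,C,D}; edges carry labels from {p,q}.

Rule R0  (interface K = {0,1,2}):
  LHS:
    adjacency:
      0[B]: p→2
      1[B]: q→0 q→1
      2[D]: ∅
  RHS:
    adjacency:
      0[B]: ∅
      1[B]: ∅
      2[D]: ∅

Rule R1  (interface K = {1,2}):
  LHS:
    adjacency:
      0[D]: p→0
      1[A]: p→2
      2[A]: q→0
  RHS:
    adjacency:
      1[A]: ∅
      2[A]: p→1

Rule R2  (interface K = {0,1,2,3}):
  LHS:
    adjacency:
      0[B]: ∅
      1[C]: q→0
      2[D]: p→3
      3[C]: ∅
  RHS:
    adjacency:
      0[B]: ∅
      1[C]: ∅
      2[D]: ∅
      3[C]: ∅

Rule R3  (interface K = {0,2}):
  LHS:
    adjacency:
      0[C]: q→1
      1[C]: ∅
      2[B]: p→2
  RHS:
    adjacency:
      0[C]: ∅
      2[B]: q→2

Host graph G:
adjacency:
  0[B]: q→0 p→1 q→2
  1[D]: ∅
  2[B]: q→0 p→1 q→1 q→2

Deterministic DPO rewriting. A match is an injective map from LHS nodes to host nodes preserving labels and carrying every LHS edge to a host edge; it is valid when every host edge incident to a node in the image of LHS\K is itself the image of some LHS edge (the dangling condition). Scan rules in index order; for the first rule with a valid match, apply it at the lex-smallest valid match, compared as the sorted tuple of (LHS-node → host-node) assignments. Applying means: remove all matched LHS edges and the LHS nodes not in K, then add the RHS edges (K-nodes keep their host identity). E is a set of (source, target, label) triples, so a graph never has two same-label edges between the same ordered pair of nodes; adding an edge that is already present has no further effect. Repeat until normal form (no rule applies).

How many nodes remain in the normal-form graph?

Answer: 3

Steps:
start.  V:3 E:7  edges: 0-q->0 0-p->1 0-q->2 2-q->0 2-p->1 2-q->1 2-q->2
1. fire R0 via {0↦0, 1↦2, 2↦1}  →  V:3 E:4  edges: 0-q->0 0-q->2 2-p->1 2-q->1
2. fire R0 via {0↦2, 1↦0, 2↦1}  →  V:3 E:1  edges: 2-q->1
final graph: no rule applies after step 2
NF nodes: {0:B, 1:D, 2:B}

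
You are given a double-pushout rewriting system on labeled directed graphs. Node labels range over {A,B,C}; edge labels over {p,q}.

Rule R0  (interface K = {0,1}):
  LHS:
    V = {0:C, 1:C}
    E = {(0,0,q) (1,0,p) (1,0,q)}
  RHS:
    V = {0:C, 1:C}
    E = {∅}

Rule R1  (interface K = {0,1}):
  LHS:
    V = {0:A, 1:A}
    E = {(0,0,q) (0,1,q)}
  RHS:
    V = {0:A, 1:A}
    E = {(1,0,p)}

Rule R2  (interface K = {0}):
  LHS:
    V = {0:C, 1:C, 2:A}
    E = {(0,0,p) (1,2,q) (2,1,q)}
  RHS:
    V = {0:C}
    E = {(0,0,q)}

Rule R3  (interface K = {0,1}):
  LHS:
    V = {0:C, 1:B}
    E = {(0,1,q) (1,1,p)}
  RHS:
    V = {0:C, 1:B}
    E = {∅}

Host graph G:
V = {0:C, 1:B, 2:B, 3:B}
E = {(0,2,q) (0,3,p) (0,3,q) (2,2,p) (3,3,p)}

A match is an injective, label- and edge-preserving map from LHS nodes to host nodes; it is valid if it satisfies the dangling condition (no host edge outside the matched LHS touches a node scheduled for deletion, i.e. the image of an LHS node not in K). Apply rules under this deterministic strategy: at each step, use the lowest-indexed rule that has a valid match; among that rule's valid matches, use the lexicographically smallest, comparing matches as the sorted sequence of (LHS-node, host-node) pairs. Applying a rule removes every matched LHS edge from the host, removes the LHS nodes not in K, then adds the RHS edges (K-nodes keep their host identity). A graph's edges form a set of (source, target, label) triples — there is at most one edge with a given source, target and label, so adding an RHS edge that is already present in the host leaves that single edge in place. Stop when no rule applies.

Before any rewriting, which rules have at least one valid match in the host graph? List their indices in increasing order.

Answer: [R3]

Derivation:
R0: no valid match — LHS pattern not found
R1: no valid match — LHS pattern not found
R2: no valid match — LHS pattern not found
R3: 2 valid matches — {0↦0, 1↦2}, {0↦0, 1↦3}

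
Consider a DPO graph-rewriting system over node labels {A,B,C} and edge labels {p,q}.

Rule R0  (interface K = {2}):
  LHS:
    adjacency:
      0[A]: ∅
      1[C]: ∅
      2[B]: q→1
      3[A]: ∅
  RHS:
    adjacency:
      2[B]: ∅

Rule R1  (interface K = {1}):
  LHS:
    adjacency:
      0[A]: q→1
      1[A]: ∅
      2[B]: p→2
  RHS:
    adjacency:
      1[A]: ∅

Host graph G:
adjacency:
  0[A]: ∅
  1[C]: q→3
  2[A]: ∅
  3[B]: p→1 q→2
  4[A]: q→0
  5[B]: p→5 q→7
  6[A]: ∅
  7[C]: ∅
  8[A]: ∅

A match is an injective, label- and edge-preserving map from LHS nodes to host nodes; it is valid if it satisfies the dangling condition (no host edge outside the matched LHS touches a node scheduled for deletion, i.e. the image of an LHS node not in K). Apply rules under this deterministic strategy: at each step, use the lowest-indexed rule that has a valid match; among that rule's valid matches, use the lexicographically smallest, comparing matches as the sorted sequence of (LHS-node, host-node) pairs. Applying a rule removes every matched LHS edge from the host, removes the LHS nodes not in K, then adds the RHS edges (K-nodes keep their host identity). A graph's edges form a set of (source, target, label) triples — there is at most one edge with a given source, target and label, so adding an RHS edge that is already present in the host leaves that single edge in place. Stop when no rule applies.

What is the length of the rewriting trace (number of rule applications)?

start.  V:9 E:6  edges: 1-q->3 3-p->1 3-q->2 4-q->0 5-p->5 5-q->7
1. fire R0 via {0↦6, 1↦7, 2↦5, 3↦8}  →  V:6 E:5  edges: 1-q->3 3-p->1 3-q->2 4-q->0 5-p->5
2. fire R1 via {0↦4, 1↦0, 2↦5}  →  V:4 E:3  edges: 1-q->3 3-p->1 3-q->2
halt: no rule applies after step 2

Answer: 2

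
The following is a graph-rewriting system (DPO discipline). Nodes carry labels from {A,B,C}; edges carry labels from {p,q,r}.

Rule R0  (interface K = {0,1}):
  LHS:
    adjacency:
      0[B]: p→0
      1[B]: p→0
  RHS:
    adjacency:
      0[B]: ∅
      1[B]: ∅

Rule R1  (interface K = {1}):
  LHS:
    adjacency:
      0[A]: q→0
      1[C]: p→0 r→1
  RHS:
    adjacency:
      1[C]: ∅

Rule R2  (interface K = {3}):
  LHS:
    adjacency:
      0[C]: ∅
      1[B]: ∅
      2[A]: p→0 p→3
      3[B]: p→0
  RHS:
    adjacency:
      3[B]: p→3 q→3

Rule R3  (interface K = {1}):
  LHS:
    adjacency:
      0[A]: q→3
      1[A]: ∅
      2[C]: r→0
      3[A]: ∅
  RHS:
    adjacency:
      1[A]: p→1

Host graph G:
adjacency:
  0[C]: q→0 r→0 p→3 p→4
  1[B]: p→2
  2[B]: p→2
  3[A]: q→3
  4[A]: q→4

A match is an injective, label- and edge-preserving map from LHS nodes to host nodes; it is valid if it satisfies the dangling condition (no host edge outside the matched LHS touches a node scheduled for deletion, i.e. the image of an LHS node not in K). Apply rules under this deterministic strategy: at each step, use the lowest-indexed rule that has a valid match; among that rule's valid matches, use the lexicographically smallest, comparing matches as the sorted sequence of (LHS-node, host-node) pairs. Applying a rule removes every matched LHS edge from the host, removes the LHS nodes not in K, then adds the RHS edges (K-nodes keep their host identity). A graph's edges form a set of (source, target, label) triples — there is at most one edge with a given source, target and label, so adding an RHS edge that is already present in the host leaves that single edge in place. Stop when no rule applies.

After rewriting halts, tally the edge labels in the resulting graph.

Answer: p:1 q:2

Steps:
[0] host  ⇒  5 nodes, 8 edges  {0-q->0 0-r->0 0-p->3 0-p->4 1-p->2 2-p->2 3-q->3 4-q->4}
[1] R0 @ {0↦2, 1↦1}  ⇒  5 nodes, 6 edges  {0-q->0 0-r->0 0-p->3 0-p->4 3-q->3 4-q->4}
[2] R1 @ {0↦3, 1↦0}  ⇒  4 nodes, 3 edges  {0-q->0 0-p->4 4-q->4}
final graph: no rule applies after step 2
NF edges: [(0, 0, 'q'), (0, 4, 'p'), (4, 4, 'q')]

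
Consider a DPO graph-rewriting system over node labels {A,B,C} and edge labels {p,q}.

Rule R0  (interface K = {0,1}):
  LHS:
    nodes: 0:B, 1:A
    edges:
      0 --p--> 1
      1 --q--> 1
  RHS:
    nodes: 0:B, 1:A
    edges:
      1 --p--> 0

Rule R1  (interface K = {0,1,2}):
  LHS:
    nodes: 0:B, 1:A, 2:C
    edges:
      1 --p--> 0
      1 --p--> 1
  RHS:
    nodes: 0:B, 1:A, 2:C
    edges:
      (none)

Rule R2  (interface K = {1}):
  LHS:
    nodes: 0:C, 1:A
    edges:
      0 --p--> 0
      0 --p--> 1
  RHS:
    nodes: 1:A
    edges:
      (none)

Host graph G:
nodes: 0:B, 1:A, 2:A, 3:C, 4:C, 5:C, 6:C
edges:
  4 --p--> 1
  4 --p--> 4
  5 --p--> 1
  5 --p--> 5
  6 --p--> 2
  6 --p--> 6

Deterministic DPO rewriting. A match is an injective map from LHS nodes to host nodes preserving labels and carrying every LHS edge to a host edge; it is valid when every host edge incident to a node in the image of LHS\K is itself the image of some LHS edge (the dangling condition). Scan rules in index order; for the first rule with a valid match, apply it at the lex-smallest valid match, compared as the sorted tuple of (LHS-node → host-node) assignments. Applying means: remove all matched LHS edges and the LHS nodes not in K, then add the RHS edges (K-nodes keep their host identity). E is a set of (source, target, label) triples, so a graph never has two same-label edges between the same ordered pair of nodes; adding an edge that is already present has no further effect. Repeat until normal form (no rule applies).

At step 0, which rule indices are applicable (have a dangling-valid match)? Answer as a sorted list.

R0: no valid match — LHS pattern not found
R1: no valid match — LHS pattern not found
R2: 3 valid matches — {0↦4, 1↦1}, {0↦5, 1↦1}, {0↦6, 1↦2}

Answer: [R2]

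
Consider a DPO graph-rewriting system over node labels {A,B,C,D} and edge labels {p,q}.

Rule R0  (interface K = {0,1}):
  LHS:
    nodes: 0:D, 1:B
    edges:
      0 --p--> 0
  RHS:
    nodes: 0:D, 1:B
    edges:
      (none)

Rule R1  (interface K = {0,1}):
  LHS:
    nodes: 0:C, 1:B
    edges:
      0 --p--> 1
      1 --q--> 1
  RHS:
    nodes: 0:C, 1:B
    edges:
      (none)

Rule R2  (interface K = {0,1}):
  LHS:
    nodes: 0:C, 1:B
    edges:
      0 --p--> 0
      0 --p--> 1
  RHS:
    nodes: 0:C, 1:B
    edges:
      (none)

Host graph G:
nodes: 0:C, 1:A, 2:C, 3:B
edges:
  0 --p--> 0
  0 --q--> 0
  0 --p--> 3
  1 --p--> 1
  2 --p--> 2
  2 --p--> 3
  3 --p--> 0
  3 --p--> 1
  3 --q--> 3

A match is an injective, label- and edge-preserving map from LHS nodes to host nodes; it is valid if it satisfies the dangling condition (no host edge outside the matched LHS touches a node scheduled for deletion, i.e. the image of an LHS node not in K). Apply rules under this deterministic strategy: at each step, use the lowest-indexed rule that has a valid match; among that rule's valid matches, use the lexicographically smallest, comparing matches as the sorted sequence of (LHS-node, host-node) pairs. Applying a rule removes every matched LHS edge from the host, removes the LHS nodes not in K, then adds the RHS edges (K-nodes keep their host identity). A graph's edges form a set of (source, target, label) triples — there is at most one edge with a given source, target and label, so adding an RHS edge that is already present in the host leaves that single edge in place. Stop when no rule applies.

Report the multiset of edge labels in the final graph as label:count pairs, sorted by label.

Answer: p:4 q:1

Steps:
[0] host  ⇒  4 nodes, 9 edges  {0-p->0 0-q->0 0-p->3 1-p->1 2-p->2 2-p->3 3-p->0 3-p->1 3-q->3}
[1] R1 @ {0↦0, 1↦3}  ⇒  4 nodes, 7 edges  {0-p->0 0-q->0 1-p->1 2-p->2 2-p->3 3-p->0 3-p->1}
[2] R2 @ {0↦2, 1↦3}  ⇒  4 nodes, 5 edges  {0-p->0 0-q->0 1-p->1 3-p->0 3-p->1}
halt: no rule applies after step 2
NF edges: [(0, 0, 'p'), (0, 0, 'q'), (1, 1, 'p'), (3, 0, 'p'), (3, 1, 'p')]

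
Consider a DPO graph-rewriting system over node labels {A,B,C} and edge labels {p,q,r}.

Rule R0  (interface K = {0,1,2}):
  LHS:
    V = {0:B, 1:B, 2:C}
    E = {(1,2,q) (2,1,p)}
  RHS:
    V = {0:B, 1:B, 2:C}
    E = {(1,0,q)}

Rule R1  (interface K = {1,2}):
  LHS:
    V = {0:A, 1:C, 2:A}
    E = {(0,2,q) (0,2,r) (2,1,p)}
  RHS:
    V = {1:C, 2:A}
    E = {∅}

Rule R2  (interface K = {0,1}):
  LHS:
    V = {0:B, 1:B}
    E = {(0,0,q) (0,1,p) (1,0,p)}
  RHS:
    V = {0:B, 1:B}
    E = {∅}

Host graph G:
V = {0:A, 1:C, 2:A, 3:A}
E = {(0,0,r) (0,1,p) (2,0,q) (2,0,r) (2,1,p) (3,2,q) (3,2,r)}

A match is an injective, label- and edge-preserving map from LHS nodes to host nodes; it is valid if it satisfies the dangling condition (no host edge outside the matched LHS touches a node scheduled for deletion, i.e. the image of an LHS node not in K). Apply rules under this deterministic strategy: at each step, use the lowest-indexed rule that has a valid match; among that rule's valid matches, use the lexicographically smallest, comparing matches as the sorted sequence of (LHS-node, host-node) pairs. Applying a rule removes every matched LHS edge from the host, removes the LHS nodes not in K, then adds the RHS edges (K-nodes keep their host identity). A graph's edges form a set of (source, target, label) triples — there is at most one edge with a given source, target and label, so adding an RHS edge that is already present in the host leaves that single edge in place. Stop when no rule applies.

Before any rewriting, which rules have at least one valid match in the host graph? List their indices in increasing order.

R0: no valid match — LHS pattern not found
R1: 1 valid match — {0↦3, 1↦1, 2↦2}
R2: no valid match — LHS pattern not found

Answer: [R1]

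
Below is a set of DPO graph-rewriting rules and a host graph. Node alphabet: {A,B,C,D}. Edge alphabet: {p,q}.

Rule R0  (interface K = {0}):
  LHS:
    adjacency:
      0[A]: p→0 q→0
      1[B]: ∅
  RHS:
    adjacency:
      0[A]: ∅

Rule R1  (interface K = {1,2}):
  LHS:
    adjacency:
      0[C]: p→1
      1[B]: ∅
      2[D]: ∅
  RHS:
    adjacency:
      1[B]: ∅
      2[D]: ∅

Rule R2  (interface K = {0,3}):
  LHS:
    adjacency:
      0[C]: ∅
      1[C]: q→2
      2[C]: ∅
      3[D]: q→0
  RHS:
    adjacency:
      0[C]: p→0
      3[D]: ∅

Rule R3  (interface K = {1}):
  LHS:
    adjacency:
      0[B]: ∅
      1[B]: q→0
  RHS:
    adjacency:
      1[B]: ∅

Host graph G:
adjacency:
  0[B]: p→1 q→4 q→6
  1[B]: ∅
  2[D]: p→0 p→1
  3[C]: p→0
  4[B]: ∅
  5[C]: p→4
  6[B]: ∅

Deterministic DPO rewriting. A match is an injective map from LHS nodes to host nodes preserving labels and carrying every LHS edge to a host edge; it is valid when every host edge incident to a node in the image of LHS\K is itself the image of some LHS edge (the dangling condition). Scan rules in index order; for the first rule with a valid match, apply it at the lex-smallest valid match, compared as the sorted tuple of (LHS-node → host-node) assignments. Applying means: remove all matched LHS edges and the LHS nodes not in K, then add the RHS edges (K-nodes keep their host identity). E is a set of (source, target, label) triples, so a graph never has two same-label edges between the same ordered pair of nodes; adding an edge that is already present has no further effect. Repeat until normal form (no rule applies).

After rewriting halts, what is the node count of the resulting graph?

start.  V:7 E:7  edges: 0-p->1 0-q->4 0-q->6 2-p->0 2-p->1 3-p->0 5-p->4
1. fire R1 via {0↦3, 1↦0, 2↦2}  →  V:6 E:6  edges: 0-p->1 0-q->4 0-q->6 2-p->0 2-p->1 5-p->4
2. fire R1 via {0↦5, 1↦4, 2↦2}  →  V:5 E:5  edges: 0-p->1 0-q->4 0-q->6 2-p->0 2-p->1
3. fire R3 via {0↦4, 1↦0}  →  V:4 E:4  edges: 0-p->1 0-q->6 2-p->0 2-p->1
4. fire R3 via {0↦6, 1↦0}  →  V:3 E:3  edges: 0-p->1 2-p->0 2-p->1
final graph: no rule applies after step 4
NF nodes: {0:B, 1:B, 2:D}

Answer: 3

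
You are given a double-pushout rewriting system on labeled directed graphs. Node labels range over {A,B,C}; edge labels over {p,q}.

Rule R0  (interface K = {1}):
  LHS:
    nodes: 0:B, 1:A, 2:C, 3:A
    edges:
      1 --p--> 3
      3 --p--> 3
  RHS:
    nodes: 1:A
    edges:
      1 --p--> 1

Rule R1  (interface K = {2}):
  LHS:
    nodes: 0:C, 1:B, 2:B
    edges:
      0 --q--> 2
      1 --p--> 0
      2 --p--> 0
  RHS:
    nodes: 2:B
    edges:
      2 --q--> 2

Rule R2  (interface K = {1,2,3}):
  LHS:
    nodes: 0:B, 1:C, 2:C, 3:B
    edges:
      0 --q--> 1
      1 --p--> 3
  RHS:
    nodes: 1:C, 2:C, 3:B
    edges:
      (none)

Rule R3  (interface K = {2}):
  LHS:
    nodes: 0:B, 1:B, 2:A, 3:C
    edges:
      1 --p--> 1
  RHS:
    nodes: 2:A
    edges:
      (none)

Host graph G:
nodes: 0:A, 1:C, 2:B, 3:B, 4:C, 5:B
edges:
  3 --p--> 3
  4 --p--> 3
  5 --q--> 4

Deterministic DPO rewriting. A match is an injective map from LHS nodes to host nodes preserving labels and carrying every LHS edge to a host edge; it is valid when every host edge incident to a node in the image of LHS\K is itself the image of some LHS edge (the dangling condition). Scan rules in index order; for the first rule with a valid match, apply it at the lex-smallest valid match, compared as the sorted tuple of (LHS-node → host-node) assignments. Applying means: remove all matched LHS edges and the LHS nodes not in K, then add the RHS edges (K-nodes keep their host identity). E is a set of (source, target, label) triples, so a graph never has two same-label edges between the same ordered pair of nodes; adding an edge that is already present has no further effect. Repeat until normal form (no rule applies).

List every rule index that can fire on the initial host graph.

Answer: [R2]

Derivation:
R0: no valid match — LHS pattern not found
R1: no valid match — LHS pattern not found
R2: 1 valid match — {0↦5, 1↦4, 2↦1, 3↦3}
R3: no valid match — 4 raw matches, all fail dangling condition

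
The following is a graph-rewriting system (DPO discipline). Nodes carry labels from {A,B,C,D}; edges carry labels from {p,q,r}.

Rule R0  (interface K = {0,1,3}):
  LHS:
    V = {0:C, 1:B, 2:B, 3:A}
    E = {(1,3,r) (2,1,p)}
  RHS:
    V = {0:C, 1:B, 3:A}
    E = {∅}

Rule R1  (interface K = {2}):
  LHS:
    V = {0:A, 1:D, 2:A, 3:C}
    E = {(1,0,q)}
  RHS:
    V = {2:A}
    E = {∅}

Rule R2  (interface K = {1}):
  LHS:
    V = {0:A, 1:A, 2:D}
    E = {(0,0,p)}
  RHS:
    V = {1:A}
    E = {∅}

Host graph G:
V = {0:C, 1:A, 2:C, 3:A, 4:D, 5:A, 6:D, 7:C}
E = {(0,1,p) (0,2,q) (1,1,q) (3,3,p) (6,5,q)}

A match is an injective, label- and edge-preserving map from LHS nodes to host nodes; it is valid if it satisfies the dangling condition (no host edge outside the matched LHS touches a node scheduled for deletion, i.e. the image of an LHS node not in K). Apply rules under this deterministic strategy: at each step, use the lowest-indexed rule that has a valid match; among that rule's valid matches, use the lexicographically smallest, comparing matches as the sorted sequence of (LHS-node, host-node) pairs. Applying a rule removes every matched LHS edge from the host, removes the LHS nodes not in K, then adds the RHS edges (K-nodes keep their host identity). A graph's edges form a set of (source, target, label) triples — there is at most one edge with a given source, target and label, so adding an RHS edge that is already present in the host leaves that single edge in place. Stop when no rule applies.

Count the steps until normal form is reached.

start.  V:8 E:5  edges: 0-p->1 0-q->2 1-q->1 3-p->3 6-q->5
1. fire R1 via {0↦5, 1↦6, 2↦1, 3↦7}  →  V:5 E:4  edges: 0-p->1 0-q->2 1-q->1 3-p->3
2. fire R2 via {0↦3, 1↦1, 2↦4}  →  V:3 E:3  edges: 0-p->1 0-q->2 1-q->1
halt: no rule applies after step 2

Answer: 2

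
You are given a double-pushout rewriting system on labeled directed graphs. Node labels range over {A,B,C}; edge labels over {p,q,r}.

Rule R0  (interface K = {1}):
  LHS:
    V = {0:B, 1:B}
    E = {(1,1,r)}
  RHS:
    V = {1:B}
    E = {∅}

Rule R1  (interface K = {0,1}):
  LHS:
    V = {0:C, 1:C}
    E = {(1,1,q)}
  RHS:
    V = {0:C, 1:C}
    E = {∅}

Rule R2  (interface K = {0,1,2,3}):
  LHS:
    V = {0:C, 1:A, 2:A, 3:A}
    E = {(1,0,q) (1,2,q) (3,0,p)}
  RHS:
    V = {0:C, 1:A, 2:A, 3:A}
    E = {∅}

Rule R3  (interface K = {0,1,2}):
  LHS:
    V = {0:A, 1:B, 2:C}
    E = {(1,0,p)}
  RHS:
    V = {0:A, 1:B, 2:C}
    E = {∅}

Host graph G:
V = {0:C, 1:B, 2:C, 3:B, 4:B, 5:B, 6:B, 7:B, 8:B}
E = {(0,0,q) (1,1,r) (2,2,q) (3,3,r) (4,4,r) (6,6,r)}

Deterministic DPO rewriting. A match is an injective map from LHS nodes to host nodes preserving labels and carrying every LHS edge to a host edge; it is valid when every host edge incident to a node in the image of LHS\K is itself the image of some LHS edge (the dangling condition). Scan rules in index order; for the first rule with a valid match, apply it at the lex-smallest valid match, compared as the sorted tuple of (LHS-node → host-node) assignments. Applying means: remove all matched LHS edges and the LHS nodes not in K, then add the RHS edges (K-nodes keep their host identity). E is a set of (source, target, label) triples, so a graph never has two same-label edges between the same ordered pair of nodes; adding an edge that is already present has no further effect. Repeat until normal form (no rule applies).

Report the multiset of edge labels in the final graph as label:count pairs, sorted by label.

initial: |V|=9 |E|=6  E = 0-q->0 1-r->1 2-q->2 3-r->3 4-r->4 6-r->6
step 1: apply R0 at {0↦5, 1↦1}  → |V|=8 |E|=5  E = 0-q->0 2-q->2 3-r->3 4-r->4 6-r->6
step 2: apply R0 at {0↦1, 1↦3}  → |V|=7 |E|=4  E = 0-q->0 2-q->2 4-r->4 6-r->6
step 3: apply R0 at {0↦3, 1↦4}  → |V|=6 |E|=3  E = 0-q->0 2-q->2 6-r->6
step 4: apply R0 at {0↦4, 1↦6}  → |V|=5 |E|=2  E = 0-q->0 2-q->2
step 5: apply R1 at {0↦0, 1↦2}  → |V|=5 |E|=1  E = 0-q->0
step 6: apply R1 at {0↦2, 1↦0}  → |V|=5 |E|=0  E = ∅
final graph: no rule applies after step 6
NF edges: []

Answer: (no edges)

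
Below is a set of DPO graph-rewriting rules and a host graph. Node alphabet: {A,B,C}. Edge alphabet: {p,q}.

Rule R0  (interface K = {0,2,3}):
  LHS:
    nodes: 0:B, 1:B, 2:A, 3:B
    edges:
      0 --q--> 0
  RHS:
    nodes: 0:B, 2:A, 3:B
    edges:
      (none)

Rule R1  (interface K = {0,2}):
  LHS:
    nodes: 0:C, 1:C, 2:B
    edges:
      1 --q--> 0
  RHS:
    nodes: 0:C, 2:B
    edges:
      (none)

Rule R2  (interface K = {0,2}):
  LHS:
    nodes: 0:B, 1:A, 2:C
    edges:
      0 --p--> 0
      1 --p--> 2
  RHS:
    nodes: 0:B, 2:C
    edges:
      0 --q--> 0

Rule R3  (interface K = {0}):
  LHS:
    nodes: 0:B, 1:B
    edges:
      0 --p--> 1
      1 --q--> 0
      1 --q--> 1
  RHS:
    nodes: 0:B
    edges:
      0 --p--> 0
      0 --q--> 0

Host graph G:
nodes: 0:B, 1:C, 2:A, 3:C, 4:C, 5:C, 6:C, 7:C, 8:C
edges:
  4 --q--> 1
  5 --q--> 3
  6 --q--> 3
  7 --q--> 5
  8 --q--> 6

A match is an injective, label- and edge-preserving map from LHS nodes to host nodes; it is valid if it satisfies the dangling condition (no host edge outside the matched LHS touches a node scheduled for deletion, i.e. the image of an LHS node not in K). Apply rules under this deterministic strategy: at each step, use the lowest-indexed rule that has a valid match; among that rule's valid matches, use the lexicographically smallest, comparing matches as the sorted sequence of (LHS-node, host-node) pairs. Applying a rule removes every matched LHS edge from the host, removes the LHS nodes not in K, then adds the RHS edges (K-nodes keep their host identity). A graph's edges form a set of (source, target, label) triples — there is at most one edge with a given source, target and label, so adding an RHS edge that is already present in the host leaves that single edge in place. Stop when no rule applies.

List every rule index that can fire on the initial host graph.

R0: no valid match — LHS pattern not found
R1: 3 valid matches — {0↦1, 1↦4, 2↦0}, {0↦5, 1↦7, 2↦0}, {0↦6, 1↦8, 2↦0}
R2: no valid match — LHS pattern not found
R3: no valid match — LHS pattern not found

Answer: [R1]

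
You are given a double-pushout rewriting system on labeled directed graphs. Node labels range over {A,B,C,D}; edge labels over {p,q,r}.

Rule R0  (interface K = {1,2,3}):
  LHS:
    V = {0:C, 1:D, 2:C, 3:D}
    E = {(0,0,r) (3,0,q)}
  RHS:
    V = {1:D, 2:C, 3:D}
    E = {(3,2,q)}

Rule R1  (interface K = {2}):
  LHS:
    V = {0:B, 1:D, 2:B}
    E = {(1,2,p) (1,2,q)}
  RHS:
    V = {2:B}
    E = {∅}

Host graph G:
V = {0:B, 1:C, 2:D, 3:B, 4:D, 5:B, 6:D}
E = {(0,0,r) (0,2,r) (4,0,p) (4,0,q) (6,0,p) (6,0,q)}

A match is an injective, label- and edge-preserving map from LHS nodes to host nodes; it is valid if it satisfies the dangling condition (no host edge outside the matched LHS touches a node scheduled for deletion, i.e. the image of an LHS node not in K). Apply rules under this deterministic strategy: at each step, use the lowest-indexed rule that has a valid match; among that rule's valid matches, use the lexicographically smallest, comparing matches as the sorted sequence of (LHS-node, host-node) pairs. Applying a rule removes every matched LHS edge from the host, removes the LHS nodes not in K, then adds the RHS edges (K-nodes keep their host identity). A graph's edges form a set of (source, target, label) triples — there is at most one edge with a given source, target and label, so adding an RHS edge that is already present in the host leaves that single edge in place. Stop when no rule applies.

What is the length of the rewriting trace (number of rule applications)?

Answer: 2

Rewrite trace:
start.  V:7 E:6  edges: 0-r->0 0-r->2 4-p->0 4-q->0 6-p->0 6-q->0
1. fire R1 via {0↦3, 1↦4, 2↦0}  →  V:5 E:4  edges: 0-r->0 0-r->2 6-p->0 6-q->0
2. fire R1 via {0↦5, 1↦6, 2↦0}  →  V:3 E:2  edges: 0-r->0 0-r->2
normal form: no rule applies after step 2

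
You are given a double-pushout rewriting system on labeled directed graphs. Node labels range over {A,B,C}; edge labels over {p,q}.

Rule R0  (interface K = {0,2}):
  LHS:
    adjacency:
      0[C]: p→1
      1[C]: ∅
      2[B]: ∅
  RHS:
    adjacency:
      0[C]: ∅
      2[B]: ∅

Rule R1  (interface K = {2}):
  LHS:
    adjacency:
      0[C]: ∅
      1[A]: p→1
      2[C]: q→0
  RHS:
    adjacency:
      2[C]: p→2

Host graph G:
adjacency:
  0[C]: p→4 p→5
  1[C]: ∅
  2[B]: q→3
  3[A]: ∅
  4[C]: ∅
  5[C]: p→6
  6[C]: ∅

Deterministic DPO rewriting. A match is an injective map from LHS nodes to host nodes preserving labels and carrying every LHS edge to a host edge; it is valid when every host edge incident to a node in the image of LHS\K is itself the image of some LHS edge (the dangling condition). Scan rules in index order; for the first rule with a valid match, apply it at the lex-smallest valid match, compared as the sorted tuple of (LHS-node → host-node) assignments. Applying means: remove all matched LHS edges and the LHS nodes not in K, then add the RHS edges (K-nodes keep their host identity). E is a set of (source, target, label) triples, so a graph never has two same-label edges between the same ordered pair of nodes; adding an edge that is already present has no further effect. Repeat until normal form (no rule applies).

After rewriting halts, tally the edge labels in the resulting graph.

Answer: q:1

Rewrite trace:
initial: |V|=7 |E|=4  E = 0-p->4 0-p->5 2-q->3 5-p->6
step 1: apply R0 at {0↦0, 1↦4, 2↦2}  → |V|=6 |E|=3  E = 0-p->5 2-q->3 5-p->6
step 2: apply R0 at {0↦5, 1↦6, 2↦2}  → |V|=5 |E|=2  E = 0-p->5 2-q->3
step 3: apply R0 at {0↦0, 1↦5, 2↦2}  → |V|=4 |E|=1  E = 2-q->3
final graph: no rule applies after step 3
NF edges: [(2, 3, 'q')]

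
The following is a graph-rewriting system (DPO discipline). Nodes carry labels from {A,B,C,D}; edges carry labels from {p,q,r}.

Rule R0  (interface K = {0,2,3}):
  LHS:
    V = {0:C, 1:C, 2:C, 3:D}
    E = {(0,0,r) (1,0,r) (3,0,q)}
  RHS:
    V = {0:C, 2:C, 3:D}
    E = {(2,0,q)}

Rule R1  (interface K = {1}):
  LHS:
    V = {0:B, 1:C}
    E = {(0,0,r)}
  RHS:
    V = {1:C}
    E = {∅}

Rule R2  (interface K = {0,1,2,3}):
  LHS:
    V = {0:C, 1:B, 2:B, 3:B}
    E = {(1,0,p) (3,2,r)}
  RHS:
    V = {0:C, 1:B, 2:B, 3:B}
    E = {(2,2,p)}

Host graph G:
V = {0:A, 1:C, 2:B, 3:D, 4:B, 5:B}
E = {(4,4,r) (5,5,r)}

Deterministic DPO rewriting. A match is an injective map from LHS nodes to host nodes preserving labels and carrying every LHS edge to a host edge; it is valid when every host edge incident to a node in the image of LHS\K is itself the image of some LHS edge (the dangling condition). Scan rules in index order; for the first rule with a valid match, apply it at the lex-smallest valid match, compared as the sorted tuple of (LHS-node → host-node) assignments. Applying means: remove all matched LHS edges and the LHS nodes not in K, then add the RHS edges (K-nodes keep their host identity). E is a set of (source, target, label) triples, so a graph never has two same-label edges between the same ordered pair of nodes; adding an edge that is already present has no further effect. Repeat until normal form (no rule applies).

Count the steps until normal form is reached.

Answer: 2

Steps:
initial: |V|=6 |E|=2  E = 4-r->4 5-r->5
step 1: apply R1 at {0↦4, 1↦1}  → |V|=5 |E|=1  E = 5-r->5
step 2: apply R1 at {0↦5, 1↦1}  → |V|=4 |E|=0  E = ∅
final graph: no rule applies after step 2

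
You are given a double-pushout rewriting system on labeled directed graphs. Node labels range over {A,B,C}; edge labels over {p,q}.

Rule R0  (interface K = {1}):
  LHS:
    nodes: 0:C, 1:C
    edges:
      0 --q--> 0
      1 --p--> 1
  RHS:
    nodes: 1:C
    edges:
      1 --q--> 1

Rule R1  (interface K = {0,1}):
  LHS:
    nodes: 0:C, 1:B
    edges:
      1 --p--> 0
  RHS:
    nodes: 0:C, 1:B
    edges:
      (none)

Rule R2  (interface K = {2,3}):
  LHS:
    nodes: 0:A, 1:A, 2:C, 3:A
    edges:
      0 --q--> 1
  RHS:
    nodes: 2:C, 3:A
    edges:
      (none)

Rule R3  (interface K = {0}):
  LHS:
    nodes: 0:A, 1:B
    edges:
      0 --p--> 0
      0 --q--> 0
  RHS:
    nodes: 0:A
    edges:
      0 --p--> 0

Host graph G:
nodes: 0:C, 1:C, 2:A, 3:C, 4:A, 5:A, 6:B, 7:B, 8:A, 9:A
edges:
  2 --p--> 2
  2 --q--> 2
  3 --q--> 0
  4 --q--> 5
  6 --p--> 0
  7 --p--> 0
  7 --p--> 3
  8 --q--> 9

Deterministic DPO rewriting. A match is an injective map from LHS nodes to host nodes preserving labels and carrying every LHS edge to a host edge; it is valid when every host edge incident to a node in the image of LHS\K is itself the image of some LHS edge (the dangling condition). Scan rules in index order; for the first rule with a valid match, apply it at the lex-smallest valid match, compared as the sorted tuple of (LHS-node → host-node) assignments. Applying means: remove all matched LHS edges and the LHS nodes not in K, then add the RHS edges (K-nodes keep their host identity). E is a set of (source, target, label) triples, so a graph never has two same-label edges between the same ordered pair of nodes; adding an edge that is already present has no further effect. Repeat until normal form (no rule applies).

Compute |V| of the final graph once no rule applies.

start.  V:10 E:8  edges: 2-p->2 2-q->2 3-q->0 4-q->5 6-p->0 7-p->0 7-p->3 8-q->9
1. fire R1 via {0↦0, 1↦6}  →  V:10 E:7  edges: 2-p->2 2-q->2 3-q->0 4-q->5 7-p->0 7-p->3 8-q->9
2. fire R1 via {0↦0, 1↦7}  →  V:10 E:6  edges: 2-p->2 2-q->2 3-q->0 4-q->5 7-p->3 8-q->9
3. fire R1 via {0↦3, 1↦7}  →  V:10 E:5  edges: 2-p->2 2-q->2 3-q->0 4-q->5 8-q->9
4. fire R2 via {0↦4, 1↦5, 2↦0, 3↦2}  →  V:8 E:4  edges: 2-p->2 2-q->2 3-q->0 8-q->9
5. fire R2 via {0↦8, 1↦9, 2↦0, 3↦2}  →  V:6 E:3  edges: 2-p->2 2-q->2 3-q->0
6. fire R3 via {0↦2, 1↦6}  →  V:5 E:2  edges: 2-p->2 3-q->0
normal form: no rule applies after step 6
NF nodes: {0:C, 1:C, 2:A, 3:C, 7:B}

Answer: 5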